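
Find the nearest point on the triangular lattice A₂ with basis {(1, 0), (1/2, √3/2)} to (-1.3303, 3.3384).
(-1, 3.464)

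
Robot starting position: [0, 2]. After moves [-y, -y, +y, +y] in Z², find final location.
(0, 2)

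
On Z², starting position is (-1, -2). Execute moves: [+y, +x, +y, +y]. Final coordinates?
(0, 1)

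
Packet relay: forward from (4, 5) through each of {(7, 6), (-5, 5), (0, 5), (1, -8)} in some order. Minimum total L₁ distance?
36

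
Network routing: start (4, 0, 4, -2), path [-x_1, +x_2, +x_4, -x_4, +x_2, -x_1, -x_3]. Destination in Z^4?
(2, 2, 3, -2)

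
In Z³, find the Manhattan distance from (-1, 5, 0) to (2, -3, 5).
16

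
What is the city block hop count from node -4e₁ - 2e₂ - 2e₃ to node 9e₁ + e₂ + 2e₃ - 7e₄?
27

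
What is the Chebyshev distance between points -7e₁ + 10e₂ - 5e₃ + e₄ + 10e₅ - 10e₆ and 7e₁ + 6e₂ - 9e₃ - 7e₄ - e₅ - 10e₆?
14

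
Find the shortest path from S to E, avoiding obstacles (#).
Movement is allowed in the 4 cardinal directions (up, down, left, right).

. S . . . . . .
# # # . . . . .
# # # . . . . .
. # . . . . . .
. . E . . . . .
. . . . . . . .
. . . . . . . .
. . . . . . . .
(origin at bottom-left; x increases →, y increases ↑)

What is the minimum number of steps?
7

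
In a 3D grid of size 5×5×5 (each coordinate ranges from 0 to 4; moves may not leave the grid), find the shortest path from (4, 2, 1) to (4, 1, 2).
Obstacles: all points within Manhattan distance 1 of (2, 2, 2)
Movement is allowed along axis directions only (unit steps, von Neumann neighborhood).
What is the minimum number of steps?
2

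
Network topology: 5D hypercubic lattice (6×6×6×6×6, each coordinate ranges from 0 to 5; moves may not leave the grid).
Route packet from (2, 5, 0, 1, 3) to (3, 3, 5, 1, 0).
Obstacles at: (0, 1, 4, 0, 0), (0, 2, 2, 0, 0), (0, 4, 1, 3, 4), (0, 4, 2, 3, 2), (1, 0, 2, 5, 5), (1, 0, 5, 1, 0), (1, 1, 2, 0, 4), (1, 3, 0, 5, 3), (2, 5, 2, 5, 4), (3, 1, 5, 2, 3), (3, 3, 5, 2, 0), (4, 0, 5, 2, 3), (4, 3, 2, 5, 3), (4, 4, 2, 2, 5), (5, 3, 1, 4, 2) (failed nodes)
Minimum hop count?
11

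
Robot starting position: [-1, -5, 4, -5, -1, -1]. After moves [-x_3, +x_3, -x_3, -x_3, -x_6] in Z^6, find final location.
(-1, -5, 2, -5, -1, -2)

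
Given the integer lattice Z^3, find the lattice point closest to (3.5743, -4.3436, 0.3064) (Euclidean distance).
(4, -4, 0)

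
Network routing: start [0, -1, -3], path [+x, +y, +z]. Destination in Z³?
(1, 0, -2)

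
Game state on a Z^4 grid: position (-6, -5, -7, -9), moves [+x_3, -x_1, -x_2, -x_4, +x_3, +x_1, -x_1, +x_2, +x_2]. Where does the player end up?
(-7, -4, -5, -10)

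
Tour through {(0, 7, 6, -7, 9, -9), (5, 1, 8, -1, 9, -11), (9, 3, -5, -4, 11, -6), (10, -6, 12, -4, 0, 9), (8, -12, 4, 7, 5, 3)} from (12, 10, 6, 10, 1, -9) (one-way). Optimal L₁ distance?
179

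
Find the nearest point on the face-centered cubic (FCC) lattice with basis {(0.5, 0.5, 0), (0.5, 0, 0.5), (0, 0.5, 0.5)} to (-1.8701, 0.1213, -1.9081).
(-2, 0, -2)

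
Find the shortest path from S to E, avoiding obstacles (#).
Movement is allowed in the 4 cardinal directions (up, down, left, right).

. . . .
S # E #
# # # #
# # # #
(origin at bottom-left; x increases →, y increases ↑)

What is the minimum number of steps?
4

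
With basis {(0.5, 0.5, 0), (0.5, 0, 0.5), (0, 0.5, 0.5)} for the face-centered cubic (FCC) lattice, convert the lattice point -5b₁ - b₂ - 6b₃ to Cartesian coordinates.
(-3, -5.5, -3.5)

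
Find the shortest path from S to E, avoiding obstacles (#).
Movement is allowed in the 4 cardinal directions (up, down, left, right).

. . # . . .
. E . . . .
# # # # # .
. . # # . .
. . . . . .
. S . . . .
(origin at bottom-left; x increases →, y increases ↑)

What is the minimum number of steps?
12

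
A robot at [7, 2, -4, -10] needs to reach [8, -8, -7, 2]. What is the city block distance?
26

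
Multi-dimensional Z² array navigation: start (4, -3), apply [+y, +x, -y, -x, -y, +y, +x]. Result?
(5, -3)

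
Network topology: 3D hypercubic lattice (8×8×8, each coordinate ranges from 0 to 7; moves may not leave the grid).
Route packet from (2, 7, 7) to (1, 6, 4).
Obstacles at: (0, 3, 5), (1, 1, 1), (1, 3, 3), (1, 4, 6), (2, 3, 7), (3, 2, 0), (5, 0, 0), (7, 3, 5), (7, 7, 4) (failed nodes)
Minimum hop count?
5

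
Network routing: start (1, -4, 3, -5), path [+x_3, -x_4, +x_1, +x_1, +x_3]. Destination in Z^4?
(3, -4, 5, -6)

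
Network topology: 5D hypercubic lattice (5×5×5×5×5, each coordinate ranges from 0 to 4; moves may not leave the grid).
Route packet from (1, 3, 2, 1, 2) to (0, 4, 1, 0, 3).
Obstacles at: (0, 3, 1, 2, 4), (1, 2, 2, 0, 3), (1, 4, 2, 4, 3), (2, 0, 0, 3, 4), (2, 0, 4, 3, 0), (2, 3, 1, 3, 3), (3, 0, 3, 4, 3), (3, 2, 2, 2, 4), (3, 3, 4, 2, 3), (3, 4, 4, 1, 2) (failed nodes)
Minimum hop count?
5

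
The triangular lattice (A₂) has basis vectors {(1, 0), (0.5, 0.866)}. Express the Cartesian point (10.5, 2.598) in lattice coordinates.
9b₁ + 3b₂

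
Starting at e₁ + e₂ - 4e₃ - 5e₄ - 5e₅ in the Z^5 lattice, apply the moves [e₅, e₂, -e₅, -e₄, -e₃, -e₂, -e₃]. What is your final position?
(1, 1, -6, -6, -5)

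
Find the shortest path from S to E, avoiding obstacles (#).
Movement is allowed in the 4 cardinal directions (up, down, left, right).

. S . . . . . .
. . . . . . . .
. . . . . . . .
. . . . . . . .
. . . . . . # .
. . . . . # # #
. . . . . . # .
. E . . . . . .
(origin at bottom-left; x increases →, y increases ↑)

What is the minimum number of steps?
7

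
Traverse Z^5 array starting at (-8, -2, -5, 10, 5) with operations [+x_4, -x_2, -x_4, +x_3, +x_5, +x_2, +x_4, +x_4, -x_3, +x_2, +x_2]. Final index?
(-8, 0, -5, 12, 6)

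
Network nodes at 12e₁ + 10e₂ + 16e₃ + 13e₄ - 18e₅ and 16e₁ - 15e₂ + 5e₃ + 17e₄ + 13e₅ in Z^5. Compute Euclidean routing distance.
41.7013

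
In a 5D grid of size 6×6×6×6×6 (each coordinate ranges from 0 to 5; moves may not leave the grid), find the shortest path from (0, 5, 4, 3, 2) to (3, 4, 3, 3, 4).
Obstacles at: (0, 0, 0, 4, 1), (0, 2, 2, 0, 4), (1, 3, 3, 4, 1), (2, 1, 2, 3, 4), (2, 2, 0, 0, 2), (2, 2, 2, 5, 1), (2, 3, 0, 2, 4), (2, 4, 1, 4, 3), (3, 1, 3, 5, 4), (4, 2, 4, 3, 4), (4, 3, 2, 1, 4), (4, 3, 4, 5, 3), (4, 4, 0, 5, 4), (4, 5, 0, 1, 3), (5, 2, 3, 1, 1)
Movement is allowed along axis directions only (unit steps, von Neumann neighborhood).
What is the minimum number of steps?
7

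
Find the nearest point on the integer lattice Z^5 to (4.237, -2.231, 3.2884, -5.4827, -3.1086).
(4, -2, 3, -5, -3)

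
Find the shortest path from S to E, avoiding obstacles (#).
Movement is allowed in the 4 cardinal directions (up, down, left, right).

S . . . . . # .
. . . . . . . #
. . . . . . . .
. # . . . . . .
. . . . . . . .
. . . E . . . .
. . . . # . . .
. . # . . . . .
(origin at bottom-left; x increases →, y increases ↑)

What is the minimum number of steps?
8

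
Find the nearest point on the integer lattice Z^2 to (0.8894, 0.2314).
(1, 0)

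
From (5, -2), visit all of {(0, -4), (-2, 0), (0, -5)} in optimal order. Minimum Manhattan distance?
15
(one optimal route: (5, -2) → (0, -4) → (0, -5) → (-2, 0))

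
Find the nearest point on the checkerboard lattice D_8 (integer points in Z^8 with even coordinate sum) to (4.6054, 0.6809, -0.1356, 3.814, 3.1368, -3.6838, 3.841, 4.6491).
(5, 1, 0, 4, 3, -4, 4, 5)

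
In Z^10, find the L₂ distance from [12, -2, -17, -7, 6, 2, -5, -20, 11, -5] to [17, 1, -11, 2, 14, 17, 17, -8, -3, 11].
38.9872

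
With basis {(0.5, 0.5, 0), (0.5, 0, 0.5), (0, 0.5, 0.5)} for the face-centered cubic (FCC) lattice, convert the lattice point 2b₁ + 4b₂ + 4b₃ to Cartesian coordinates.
(3, 3, 4)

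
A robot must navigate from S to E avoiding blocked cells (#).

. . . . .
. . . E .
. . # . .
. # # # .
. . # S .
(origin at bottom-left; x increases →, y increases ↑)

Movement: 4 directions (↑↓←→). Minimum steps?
5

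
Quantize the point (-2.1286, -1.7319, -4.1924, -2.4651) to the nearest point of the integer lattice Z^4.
(-2, -2, -4, -2)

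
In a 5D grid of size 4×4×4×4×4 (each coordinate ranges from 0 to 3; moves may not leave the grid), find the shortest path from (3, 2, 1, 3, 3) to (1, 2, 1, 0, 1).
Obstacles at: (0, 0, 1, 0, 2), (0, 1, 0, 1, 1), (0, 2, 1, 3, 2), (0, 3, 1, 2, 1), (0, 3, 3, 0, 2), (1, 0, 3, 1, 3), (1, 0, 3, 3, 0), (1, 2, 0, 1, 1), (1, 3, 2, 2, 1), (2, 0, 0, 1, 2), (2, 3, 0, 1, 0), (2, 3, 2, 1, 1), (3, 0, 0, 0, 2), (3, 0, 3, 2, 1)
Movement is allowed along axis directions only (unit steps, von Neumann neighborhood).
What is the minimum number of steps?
7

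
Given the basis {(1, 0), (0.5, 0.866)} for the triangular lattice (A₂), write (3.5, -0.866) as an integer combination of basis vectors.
4b₁ - b₂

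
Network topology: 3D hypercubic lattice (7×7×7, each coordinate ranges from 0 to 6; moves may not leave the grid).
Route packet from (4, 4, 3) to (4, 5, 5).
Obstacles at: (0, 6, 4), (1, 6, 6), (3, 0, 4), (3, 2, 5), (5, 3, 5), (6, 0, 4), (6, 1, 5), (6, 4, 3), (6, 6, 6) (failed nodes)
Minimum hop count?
3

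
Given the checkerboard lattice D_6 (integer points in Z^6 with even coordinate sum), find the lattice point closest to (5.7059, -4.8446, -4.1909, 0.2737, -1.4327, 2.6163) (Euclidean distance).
(6, -5, -4, 0, -2, 3)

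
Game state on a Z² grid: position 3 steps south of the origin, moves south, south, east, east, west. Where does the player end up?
(1, -5)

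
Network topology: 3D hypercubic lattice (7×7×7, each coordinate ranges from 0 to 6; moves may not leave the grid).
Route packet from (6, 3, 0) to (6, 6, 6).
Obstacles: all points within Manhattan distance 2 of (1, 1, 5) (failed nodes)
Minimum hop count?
9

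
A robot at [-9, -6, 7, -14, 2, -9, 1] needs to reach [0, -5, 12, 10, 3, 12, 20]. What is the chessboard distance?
24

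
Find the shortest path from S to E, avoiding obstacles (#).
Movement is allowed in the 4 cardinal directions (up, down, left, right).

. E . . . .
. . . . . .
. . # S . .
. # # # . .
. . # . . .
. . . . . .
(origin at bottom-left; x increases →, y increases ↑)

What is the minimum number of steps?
4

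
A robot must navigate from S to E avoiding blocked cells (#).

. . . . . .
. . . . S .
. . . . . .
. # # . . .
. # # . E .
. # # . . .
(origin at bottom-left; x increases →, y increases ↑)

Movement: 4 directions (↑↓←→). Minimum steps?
3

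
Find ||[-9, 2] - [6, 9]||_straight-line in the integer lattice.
16.5529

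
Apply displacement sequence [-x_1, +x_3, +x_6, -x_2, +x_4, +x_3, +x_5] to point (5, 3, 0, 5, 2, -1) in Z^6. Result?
(4, 2, 2, 6, 3, 0)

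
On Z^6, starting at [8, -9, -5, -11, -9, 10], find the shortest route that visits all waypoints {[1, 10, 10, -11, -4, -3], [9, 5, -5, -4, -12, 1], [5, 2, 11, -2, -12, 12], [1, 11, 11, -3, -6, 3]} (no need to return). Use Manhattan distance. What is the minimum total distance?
117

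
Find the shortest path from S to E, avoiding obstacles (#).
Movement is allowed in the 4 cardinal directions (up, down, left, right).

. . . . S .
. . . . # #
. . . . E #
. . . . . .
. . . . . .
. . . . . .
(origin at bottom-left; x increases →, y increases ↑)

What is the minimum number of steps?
4
(one shortest path: (4, 5) → (3, 5) → (3, 4) → (3, 3) → (4, 3))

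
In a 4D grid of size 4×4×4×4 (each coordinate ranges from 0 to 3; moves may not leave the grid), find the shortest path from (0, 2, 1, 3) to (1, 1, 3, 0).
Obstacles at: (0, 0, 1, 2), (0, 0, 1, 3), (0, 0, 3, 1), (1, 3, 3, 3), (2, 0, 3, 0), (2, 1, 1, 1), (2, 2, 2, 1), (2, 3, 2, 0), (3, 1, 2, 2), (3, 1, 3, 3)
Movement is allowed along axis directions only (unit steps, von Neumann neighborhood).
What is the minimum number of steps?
7
(one shortest path: (0, 2, 1, 3) → (1, 2, 1, 3) → (1, 1, 1, 3) → (1, 1, 2, 3) → (1, 1, 3, 3) → (1, 1, 3, 2) → (1, 1, 3, 1) → (1, 1, 3, 0))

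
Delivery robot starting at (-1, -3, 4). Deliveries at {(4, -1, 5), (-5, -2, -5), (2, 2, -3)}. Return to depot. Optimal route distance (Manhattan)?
48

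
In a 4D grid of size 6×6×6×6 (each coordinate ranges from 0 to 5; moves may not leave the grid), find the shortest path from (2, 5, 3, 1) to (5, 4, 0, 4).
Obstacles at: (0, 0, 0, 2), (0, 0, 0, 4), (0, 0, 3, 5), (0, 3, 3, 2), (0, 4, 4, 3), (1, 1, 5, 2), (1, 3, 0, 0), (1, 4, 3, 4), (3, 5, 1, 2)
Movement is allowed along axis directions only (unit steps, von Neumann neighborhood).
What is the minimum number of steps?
10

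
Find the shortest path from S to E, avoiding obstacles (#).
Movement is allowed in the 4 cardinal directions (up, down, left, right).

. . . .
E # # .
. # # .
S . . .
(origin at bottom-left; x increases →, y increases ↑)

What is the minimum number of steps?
2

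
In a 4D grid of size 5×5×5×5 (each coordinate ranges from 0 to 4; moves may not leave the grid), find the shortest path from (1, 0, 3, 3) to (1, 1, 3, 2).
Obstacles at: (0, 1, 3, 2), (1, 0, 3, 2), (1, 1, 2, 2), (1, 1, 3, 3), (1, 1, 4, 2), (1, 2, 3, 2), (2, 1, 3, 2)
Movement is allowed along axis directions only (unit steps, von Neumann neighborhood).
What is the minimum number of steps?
6
(one shortest path: (1, 0, 3, 3) → (0, 0, 3, 3) → (0, 0, 3, 2) → (0, 0, 3, 1) → (1, 0, 3, 1) → (1, 1, 3, 1) → (1, 1, 3, 2))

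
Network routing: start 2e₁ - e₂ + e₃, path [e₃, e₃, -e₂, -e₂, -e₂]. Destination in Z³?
(2, -4, 3)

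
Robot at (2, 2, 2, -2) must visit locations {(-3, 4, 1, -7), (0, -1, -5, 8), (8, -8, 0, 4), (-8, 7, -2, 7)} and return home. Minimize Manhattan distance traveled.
106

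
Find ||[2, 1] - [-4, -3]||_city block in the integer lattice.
10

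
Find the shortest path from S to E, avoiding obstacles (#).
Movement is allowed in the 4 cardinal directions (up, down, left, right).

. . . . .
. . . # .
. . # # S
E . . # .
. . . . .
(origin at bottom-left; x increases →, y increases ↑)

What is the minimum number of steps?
7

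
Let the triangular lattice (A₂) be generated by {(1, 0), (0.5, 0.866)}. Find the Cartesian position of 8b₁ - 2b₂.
(7, -1.732)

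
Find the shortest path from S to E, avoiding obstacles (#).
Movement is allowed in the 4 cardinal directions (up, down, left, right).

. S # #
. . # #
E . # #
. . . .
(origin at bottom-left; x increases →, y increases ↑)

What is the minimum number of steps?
3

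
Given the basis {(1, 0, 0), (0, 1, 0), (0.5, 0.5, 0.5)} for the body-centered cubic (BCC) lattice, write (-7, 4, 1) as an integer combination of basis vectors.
-8b₁ + 3b₂ + 2b₃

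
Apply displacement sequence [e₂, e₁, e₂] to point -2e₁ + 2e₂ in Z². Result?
(-1, 4)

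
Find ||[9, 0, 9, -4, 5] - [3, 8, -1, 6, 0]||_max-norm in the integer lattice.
10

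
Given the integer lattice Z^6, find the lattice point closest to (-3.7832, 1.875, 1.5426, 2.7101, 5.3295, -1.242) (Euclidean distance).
(-4, 2, 2, 3, 5, -1)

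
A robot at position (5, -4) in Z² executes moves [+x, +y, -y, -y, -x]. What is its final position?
(5, -5)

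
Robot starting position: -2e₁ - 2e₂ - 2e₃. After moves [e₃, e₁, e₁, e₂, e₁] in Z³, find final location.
(1, -1, -1)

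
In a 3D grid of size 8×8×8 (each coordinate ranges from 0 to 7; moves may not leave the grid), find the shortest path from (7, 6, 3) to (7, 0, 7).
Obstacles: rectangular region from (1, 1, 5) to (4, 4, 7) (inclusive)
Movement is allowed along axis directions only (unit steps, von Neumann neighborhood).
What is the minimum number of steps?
10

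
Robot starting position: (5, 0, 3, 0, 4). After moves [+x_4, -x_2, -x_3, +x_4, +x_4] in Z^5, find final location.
(5, -1, 2, 3, 4)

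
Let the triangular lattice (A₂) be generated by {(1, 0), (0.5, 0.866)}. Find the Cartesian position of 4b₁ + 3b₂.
(5.5, 2.598)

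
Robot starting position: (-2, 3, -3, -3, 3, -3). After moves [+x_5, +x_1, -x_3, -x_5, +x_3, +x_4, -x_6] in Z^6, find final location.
(-1, 3, -3, -2, 3, -4)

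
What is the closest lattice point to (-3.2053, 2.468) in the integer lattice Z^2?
(-3, 2)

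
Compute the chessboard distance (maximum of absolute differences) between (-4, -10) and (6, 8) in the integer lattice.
18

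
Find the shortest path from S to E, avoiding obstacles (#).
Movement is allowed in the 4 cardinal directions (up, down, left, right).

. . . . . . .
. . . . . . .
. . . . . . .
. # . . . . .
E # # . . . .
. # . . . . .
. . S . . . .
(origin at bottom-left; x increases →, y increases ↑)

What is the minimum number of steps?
4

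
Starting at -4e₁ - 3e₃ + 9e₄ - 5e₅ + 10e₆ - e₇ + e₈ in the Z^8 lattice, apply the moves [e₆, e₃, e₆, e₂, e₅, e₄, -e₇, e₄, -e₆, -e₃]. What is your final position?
(-4, 1, -3, 11, -4, 11, -2, 1)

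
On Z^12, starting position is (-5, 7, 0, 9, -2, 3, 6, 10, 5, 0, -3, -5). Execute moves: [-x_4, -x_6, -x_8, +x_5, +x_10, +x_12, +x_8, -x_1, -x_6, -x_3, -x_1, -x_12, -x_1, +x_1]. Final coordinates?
(-7, 7, -1, 8, -1, 1, 6, 10, 5, 1, -3, -5)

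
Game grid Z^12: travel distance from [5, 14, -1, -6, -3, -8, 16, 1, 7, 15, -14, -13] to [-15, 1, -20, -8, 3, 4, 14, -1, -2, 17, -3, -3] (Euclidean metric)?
37.7889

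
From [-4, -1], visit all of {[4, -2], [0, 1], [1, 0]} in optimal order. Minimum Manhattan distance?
13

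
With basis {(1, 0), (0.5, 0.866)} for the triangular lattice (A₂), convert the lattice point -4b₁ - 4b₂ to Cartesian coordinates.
(-6, -3.464)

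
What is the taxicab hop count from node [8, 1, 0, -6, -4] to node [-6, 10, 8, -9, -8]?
38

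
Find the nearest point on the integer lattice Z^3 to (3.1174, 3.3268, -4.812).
(3, 3, -5)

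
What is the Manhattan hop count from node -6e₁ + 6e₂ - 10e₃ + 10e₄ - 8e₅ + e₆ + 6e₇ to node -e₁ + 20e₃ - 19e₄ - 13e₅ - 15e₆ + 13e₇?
98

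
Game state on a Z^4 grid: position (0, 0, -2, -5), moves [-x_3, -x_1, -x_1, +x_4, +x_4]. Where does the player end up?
(-2, 0, -3, -3)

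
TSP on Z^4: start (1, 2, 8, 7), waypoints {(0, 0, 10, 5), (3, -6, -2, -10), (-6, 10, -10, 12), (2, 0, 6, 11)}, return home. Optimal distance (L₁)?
142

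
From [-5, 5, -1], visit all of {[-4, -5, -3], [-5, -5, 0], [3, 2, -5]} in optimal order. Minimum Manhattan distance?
31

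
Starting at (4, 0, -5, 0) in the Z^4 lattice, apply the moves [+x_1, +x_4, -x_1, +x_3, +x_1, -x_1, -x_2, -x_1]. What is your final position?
(3, -1, -4, 1)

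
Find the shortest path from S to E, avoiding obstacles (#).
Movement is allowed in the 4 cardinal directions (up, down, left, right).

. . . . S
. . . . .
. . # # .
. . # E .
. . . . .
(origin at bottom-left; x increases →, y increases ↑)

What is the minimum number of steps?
4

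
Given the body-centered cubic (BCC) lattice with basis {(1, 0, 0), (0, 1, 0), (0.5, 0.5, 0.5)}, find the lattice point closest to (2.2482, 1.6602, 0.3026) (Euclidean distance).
(2.5, 1.5, 0.5)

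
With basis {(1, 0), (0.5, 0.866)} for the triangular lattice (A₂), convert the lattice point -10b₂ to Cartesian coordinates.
(-5, -8.66)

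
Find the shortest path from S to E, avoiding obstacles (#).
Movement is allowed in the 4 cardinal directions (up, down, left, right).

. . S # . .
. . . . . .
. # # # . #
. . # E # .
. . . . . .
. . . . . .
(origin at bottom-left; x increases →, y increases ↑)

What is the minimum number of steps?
10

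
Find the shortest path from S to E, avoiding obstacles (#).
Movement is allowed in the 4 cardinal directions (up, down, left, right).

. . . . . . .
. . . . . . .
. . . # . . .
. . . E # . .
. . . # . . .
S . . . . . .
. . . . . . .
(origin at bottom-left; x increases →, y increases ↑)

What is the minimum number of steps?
5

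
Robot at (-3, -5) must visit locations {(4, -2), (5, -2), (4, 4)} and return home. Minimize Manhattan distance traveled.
34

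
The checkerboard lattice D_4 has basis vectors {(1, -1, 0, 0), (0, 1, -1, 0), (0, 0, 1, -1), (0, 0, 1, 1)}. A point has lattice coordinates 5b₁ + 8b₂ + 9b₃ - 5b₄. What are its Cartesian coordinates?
(5, 3, -4, -14)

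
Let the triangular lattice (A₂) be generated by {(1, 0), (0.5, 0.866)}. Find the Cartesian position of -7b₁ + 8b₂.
(-3, 6.928)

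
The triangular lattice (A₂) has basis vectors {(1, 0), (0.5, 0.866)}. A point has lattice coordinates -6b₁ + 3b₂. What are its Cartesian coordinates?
(-4.5, 2.598)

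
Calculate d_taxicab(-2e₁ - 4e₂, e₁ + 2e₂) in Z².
9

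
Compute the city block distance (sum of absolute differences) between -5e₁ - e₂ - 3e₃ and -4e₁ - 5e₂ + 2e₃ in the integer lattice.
10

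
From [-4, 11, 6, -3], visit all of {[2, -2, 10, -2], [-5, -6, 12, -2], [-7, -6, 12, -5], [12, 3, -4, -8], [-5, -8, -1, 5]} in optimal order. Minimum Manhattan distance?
113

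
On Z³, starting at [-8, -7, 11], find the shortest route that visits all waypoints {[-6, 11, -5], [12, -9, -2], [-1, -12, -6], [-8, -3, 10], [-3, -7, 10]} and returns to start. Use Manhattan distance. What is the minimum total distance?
120
(one optimal route: (-8, -7, 11) → (-8, -3, 10) → (-6, 11, -5) → (-1, -12, -6) → (12, -9, -2) → (-3, -7, 10) → (-8, -7, 11))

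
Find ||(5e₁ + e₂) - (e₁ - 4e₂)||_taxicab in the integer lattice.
9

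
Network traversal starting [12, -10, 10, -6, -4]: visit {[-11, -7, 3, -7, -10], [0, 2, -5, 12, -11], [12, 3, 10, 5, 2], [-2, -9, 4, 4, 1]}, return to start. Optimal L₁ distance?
194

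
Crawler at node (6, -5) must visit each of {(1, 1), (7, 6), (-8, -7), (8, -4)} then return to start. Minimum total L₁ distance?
58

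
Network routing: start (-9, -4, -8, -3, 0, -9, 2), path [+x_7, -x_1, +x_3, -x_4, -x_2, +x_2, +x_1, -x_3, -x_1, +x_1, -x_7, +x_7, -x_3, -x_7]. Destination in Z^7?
(-9, -4, -9, -4, 0, -9, 2)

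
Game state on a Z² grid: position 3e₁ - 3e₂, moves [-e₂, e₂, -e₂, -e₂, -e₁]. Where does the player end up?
(2, -5)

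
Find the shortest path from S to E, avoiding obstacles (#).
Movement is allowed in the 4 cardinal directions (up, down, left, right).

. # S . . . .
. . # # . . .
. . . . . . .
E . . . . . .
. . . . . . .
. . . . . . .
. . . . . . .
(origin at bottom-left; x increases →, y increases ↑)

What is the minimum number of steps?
9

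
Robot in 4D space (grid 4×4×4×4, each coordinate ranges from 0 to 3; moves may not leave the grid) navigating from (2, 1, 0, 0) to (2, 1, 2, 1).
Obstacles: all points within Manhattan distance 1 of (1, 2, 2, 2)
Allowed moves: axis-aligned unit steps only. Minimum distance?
3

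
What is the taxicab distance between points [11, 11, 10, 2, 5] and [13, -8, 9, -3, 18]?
40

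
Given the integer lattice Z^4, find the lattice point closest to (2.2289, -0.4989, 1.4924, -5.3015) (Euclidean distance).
(2, 0, 1, -5)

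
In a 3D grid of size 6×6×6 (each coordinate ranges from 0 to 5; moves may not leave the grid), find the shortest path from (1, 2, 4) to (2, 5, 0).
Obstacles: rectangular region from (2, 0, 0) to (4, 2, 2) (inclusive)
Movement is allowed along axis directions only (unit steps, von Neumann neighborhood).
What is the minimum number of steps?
8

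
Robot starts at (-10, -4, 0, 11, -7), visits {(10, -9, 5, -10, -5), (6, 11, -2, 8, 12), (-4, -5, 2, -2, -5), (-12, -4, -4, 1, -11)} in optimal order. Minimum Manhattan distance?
139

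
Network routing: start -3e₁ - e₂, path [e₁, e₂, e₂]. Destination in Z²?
(-2, 1)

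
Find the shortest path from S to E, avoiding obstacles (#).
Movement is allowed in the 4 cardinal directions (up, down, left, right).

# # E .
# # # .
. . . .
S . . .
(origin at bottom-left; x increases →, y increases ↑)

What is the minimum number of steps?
7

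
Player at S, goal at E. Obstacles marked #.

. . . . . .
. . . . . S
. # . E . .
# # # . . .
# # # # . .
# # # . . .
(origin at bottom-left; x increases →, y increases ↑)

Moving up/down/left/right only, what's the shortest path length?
3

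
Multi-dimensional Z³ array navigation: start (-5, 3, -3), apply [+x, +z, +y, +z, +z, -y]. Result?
(-4, 3, 0)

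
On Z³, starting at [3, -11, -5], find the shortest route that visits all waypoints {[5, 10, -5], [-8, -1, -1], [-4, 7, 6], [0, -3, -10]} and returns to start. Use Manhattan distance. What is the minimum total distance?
100
(one optimal route: (3, -11, -5) → (5, 10, -5) → (-4, 7, 6) → (-8, -1, -1) → (0, -3, -10) → (3, -11, -5))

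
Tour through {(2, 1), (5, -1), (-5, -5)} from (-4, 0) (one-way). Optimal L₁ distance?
24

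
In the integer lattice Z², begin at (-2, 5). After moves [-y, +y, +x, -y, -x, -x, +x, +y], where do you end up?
(-2, 5)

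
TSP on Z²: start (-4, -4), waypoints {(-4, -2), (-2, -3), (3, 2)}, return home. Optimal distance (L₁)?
26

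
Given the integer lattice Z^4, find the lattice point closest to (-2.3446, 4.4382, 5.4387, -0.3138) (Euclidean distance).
(-2, 4, 5, 0)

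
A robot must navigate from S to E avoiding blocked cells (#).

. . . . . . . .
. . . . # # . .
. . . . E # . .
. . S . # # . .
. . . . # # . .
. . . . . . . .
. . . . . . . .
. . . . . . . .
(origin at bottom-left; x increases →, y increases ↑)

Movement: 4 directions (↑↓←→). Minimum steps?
3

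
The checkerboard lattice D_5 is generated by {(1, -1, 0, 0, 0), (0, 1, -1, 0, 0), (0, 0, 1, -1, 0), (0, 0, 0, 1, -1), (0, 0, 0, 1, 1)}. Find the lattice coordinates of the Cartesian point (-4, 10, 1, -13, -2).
-4b₁ + 6b₂ + 7b₃ - 2b₄ - 4b₅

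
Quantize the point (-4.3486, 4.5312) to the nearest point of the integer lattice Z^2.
(-4, 5)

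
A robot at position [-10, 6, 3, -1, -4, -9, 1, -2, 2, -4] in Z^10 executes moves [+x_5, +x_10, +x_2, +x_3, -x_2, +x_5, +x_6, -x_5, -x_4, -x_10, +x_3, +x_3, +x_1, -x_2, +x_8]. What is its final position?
(-9, 5, 6, -2, -3, -8, 1, -1, 2, -4)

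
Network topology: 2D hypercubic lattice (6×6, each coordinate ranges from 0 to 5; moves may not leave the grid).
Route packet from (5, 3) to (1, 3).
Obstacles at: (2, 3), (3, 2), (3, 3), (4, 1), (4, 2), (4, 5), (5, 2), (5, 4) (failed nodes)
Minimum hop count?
6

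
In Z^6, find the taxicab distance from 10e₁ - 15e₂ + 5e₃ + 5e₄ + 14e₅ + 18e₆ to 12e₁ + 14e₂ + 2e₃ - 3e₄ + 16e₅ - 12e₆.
74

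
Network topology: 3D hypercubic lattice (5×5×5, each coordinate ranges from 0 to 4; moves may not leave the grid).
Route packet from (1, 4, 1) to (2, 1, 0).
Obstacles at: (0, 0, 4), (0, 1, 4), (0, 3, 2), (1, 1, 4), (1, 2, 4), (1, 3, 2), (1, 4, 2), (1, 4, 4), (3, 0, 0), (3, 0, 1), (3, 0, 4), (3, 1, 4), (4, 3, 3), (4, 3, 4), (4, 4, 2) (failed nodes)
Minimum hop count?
5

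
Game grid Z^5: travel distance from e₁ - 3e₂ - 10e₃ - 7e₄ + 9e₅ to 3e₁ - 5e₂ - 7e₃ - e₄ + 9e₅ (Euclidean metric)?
7.28011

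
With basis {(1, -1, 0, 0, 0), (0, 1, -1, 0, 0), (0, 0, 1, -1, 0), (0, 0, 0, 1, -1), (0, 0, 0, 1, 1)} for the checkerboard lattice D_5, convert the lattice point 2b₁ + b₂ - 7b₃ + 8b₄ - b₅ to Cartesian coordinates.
(2, -1, -8, 14, -9)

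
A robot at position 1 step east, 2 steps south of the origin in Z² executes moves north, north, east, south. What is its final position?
(2, -1)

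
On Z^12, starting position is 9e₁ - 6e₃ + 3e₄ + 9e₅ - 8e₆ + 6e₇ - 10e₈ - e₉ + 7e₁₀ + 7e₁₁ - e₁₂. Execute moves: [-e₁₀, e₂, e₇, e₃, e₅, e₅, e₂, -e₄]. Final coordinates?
(9, 2, -5, 2, 11, -8, 7, -10, -1, 6, 7, -1)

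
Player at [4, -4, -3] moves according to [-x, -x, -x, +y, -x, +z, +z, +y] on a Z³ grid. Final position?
(0, -2, -1)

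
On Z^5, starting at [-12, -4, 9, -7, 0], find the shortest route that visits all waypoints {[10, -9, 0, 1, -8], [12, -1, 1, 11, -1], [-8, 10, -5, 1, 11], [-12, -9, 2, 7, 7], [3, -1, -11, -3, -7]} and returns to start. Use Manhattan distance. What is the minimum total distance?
236
(one optimal route: (-12, -4, 9, -7, 0) → (12, -1, 1, 11, -1) → (10, -9, 0, 1, -8) → (3, -1, -11, -3, -7) → (-8, 10, -5, 1, 11) → (-12, -9, 2, 7, 7) → (-12, -4, 9, -7, 0))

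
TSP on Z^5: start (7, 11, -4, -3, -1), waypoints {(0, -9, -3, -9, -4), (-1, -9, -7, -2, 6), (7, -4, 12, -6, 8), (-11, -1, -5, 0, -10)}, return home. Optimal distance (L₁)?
182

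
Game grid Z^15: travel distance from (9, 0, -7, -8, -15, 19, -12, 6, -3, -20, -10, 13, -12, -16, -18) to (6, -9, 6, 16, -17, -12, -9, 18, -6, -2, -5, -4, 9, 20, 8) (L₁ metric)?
223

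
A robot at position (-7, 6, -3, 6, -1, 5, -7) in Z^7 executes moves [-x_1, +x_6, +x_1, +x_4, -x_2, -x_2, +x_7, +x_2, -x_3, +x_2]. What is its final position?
(-7, 6, -4, 7, -1, 6, -6)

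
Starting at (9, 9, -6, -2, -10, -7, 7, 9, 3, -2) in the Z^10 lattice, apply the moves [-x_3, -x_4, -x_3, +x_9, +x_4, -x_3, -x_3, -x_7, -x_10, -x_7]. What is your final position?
(9, 9, -10, -2, -10, -7, 5, 9, 4, -3)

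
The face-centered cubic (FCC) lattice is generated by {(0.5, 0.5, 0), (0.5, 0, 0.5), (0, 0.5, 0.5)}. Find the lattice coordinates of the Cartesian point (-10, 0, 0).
-10b₁ - 10b₂ + 10b₃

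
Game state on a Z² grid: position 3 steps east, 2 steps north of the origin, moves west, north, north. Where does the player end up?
(2, 4)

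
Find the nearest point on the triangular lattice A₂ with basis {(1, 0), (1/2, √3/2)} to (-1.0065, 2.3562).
(-1.5, 2.598)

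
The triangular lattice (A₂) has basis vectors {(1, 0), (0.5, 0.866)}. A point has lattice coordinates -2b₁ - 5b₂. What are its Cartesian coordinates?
(-4.5, -4.33)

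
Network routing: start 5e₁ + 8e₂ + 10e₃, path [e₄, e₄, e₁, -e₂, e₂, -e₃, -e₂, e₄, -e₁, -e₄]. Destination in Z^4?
(5, 7, 9, 2)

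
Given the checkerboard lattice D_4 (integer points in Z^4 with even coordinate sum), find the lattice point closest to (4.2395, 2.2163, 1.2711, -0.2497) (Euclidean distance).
(4, 2, 2, 0)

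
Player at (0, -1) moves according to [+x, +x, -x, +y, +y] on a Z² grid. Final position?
(1, 1)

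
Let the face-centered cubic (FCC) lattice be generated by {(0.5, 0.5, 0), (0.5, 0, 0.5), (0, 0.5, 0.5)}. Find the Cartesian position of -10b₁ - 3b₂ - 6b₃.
(-6.5, -8, -4.5)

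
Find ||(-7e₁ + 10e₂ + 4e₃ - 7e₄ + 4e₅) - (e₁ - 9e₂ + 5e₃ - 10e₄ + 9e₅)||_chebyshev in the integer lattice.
19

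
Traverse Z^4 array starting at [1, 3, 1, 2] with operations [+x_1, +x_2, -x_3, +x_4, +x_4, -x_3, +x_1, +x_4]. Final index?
(3, 4, -1, 5)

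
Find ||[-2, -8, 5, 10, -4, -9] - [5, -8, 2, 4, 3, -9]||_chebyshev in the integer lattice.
7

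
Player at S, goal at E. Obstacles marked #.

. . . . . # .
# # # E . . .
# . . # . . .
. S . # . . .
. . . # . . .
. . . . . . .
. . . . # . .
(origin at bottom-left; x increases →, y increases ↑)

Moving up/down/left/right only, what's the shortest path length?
10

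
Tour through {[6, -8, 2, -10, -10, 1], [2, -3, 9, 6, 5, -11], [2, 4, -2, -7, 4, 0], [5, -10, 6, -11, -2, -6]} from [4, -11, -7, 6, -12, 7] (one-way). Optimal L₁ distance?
145
(one optimal route: (4, -11, -7, 6, -12, 7) → (6, -8, 2, -10, -10, 1) → (5, -10, 6, -11, -2, -6) → (2, 4, -2, -7, 4, 0) → (2, -3, 9, 6, 5, -11))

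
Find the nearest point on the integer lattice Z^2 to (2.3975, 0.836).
(2, 1)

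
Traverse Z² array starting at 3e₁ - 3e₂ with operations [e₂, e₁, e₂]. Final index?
(4, -1)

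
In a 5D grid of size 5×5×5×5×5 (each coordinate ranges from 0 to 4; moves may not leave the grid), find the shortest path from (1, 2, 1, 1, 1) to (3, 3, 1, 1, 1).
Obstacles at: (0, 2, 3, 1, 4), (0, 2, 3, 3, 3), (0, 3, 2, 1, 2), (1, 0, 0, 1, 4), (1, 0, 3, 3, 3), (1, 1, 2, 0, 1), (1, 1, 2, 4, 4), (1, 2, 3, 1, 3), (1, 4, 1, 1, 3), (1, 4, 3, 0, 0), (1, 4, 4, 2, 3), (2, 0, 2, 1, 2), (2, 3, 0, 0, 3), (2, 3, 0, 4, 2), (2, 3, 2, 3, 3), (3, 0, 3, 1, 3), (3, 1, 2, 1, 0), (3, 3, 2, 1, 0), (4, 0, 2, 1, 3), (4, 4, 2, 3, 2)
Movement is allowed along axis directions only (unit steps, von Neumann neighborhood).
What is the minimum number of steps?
3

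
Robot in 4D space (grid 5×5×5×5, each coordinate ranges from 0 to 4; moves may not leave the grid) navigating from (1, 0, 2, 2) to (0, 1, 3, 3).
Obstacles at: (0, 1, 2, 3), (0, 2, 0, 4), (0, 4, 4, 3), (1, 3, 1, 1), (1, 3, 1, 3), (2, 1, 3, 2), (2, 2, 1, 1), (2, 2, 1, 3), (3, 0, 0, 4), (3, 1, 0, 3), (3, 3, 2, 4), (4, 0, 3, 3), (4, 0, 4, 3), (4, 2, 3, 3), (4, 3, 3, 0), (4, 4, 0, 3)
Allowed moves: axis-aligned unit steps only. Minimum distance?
4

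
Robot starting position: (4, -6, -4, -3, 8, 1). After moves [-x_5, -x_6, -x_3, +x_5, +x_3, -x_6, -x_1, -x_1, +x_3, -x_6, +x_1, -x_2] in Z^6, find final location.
(3, -7, -3, -3, 8, -2)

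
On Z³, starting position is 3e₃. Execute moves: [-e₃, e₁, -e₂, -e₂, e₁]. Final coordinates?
(2, -2, 2)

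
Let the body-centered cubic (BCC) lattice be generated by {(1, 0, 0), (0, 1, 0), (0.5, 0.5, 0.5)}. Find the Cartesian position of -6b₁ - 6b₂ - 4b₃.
(-8, -8, -2)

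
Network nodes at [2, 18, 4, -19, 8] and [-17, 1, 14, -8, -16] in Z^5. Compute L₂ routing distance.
38.0395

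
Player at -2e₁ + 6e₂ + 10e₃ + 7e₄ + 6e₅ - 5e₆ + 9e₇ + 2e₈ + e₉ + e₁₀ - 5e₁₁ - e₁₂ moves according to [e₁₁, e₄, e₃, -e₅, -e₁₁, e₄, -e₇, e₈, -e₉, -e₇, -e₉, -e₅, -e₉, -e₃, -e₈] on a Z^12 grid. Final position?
(-2, 6, 10, 9, 4, -5, 7, 2, -2, 1, -5, -1)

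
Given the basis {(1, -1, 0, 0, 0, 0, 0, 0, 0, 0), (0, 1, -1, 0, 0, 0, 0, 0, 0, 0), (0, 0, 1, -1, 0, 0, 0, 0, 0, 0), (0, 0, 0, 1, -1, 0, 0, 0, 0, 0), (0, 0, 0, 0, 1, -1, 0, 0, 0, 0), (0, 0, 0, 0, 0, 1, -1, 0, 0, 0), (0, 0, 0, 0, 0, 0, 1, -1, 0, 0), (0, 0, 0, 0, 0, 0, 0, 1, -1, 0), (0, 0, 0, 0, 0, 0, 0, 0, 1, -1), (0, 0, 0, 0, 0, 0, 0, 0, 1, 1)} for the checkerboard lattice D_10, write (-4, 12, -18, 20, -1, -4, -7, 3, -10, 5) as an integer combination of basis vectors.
-4b₁ + 8b₂ - 10b₃ + 10b₄ + 9b₅ + 5b₆ - 2b₇ + b₈ - 7b₉ - 2b₁₀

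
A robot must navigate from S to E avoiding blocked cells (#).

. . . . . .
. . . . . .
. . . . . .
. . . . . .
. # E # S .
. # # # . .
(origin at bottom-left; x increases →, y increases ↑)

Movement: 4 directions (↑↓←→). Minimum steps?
4
(one shortest path: (4, 1) → (4, 2) → (3, 2) → (2, 2) → (2, 1))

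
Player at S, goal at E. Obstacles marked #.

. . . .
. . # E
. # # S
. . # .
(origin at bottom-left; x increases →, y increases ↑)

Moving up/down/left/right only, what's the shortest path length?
1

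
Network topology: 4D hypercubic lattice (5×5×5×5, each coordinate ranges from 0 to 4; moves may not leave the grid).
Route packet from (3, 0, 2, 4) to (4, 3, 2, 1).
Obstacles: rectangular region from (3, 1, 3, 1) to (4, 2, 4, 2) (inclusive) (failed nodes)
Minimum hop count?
7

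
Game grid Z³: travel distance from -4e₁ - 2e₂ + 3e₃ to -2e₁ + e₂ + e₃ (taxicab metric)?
7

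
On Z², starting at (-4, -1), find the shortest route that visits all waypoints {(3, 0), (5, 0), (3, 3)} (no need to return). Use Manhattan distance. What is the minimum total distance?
15
(one optimal route: (-4, -1) → (3, 0) → (5, 0) → (3, 3))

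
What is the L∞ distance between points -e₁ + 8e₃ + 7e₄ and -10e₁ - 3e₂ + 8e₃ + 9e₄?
9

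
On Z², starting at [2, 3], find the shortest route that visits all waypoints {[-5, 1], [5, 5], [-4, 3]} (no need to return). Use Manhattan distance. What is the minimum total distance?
19
(one optimal route: (2, 3) → (5, 5) → (-4, 3) → (-5, 1))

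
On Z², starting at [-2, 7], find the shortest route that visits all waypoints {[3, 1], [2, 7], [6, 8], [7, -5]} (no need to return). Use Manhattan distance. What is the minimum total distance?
29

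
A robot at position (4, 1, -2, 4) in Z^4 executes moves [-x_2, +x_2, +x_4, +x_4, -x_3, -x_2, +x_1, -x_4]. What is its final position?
(5, 0, -3, 5)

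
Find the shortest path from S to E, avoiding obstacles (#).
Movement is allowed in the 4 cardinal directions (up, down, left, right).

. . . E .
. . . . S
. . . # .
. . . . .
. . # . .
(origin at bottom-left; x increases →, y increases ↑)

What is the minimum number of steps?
2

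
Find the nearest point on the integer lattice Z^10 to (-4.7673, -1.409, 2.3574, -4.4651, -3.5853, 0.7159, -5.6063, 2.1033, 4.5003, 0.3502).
(-5, -1, 2, -4, -4, 1, -6, 2, 5, 0)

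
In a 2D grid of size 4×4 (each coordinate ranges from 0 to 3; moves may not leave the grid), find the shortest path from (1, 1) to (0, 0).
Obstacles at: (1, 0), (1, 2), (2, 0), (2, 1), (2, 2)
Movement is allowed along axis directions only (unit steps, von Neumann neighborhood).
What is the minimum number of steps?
2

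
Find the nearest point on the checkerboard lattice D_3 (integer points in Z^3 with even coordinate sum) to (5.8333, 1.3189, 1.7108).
(6, 2, 2)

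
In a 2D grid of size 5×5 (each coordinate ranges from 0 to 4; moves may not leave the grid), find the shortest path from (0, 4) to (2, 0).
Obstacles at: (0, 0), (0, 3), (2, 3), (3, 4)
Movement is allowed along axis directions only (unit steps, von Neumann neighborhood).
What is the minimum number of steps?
6
(one shortest path: (0, 4) → (1, 4) → (1, 3) → (1, 2) → (2, 2) → (2, 1) → (2, 0))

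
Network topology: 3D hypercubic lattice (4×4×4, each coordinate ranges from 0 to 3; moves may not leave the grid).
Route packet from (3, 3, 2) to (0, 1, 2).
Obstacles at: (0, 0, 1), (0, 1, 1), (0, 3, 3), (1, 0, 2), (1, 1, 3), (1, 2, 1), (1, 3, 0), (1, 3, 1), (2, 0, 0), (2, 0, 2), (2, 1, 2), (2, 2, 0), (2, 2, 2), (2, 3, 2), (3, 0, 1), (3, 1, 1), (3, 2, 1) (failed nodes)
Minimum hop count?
7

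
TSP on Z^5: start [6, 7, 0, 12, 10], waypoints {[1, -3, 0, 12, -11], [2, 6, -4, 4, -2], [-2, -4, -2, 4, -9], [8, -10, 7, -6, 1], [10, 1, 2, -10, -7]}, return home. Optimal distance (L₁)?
192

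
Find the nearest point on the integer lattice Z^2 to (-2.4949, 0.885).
(-2, 1)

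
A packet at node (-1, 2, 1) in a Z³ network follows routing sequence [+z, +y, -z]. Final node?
(-1, 3, 1)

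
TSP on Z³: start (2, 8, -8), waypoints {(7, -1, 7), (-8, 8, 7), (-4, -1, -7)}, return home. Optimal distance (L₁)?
90
(one optimal route: (2, 8, -8) → (-8, 8, 7) → (7, -1, 7) → (-4, -1, -7) → (2, 8, -8))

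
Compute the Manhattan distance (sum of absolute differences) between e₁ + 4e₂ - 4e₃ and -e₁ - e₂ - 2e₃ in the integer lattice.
9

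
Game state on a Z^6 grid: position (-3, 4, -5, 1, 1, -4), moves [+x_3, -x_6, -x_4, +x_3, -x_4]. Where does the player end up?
(-3, 4, -3, -1, 1, -5)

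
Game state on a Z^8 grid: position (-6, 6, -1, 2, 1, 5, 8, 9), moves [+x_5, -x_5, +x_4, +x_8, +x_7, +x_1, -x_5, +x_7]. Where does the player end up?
(-5, 6, -1, 3, 0, 5, 10, 10)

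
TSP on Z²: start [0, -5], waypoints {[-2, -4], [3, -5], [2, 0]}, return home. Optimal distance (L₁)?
20
(one optimal route: (0, -5) → (-2, -4) → (2, 0) → (3, -5) → (0, -5))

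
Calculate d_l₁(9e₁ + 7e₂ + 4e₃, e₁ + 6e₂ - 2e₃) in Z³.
15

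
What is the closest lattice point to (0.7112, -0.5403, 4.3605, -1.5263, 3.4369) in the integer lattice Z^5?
(1, -1, 4, -2, 3)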